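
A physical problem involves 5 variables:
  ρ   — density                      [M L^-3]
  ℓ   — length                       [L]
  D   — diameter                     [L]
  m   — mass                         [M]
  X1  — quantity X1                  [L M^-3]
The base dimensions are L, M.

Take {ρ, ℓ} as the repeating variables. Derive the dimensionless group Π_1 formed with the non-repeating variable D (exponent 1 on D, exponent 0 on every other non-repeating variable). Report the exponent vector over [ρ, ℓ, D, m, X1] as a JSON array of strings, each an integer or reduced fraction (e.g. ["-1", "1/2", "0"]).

["0", "-1", "1", "0", "0"]

Dimensional matrix (L×M by ρ×ℓ×D×m×X1):
  L: [-3  1  1  0  1]
  M: [ 1  0  0  1 -3]
RREF → pivots at {ρ,ℓ} ⇒ r = 2
Repeat: ρ,ℓ; free: D,m,X1
RREF:
  r0: [   1    0    0    1   -3]
  r1: [   0    1    1    3   -8]
Fix exponent of D at 1, m at 0, X1 at 0; solve each RREF row for its pivot's exponent:
  r0: exp(ρ) + (0)·1 = 0 ⇒ exp(ρ) = 0
  r1: exp(ℓ) + (1)·1 = 0 ⇒ exp(ℓ) = -1
Π_1 = ℓ^-1 · D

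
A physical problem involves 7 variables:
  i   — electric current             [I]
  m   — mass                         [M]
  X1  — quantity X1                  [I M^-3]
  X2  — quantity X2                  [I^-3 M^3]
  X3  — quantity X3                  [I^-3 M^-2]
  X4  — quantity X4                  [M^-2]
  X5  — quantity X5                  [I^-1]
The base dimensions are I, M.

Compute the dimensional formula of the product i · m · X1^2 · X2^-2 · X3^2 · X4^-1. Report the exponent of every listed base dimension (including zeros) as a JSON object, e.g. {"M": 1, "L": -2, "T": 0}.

Write exponents as rows I,M / cols i,m,X1,X2,X3,X4,X5:
  I: [ 1  0  1 -3 -3  0 -1]
  M: [ 0  1 -3  3 -2 -2  0]
  [I]: (1)·1+(1)·0+(2)·1+(-2)·-3+(2)·-3+(-1)·0 = 3
  [M]: (1)·0+(1)·1+(2)·-3+(-2)·3+(2)·-2+(-1)·-2 = -13
⇒ I^3 M^-13

{"I": 3, "M": -13}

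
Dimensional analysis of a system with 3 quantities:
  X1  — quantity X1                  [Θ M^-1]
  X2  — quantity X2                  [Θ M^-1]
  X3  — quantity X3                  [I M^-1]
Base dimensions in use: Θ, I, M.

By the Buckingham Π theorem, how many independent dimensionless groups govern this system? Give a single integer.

Exponent matrix [Θ,I,M] × [X1,X2,X3]:
  Θ: [ 1  1  0]
  I: [ 0  0  1]
  M: [-1 -1 -1]
RREF → pivots at {X1,X3} ⇒ r = 2
n=3, r=2 ⇒ 1 dimensionless group

1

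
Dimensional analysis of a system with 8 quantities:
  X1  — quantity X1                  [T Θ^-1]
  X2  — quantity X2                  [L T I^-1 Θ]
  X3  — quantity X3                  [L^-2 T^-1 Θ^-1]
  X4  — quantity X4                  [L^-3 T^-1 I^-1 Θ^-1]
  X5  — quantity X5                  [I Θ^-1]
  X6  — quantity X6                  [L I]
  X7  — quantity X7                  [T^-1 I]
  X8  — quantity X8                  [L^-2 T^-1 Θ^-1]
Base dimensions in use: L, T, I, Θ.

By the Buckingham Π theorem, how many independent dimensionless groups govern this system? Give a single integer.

5

Dimensional matrix (L×T×I×Θ by X1×X2×X3×X4×X5×X6×X7×X8):
  L: [ 0  1 -2 -3  0  1  0 -2]
  T: [ 1  1 -1 -1  0  0 -1 -1]
  I: [ 0 -1  0 -1  1  1  1  0]
  Θ: [-1  1 -1 -1 -1  0  0 -1]
RREF → pivots at {X1,X2,X3} ⇒ r = 3
n=8, r=3 ⇒ 5 dimensionless groups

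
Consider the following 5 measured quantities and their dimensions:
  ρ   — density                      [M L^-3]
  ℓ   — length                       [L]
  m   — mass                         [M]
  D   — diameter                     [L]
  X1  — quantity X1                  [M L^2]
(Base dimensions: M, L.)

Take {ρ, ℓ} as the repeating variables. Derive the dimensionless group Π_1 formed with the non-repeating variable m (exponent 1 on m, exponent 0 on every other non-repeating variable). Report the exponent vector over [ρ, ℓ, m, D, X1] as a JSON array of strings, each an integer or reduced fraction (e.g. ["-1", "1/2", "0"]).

Exponent matrix [M,L] × [ρ,ℓ,m,D,X1]:
  M: [ 1  0  1  0  1]
  L: [-3  1  0  1  2]
Row reduction gives pivot columns ρ,ℓ; rank = 2
Pivot set = {ρ,ℓ}, free = {m,D,X1}
RREF:
  r0: [   1    0    1    0    1]
  r1: [   0    1    3    1    5]
Fix exponent of m at 1, D at 0, X1 at 0; solve each RREF row for its pivot's exponent:
  r0: exp(ρ) + (1)·1 = 0 ⇒ exp(ρ) = -1
  r1: exp(ℓ) + (3)·1 = 0 ⇒ exp(ℓ) = -3
Π_1 = ρ^-1 · ℓ^-3 · m

["-1", "-3", "1", "0", "0"]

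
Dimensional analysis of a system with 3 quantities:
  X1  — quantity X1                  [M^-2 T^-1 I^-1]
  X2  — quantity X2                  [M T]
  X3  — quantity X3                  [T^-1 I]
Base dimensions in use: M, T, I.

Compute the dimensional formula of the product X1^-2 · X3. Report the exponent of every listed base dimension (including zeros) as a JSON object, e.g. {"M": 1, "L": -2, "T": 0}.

{"M": 4, "T": 1, "I": 3}

Write exponents as rows M,T,I / cols X1,X2,X3:
  M: [-2  1  0]
  T: [-1  1 -1]
  I: [-1  0  1]
  [M]: (-2)·-2+(1)·0 = 4
  [T]: (-2)·-1+(1)·-1 = 1
  [I]: (-2)·-1+(1)·1 = 3
⇒ M^4 T I^3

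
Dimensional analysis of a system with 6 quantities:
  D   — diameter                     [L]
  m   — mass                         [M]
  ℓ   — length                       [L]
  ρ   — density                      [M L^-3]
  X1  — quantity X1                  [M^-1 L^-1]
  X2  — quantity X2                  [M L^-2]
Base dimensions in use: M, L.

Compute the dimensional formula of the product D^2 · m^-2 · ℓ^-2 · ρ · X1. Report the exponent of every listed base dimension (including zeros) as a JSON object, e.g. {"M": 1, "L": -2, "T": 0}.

{"M": -2, "L": -4}

Write exponents as rows M,L / cols D,m,ℓ,ρ,X1,X2:
  M: [ 0  1  0  1 -1  1]
  L: [ 1  0  1 -3 -1 -2]
  [M]: (2)·0+(-2)·1+(-2)·0+(1)·1+(1)·-1 = -2
  [L]: (2)·1+(-2)·0+(-2)·1+(1)·-3+(1)·-1 = -4
⇒ M^-2 L^-4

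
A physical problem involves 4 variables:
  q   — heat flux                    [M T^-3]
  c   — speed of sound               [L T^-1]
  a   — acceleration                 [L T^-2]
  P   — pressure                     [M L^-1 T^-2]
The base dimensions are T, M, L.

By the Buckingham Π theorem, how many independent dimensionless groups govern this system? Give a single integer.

1

Write exponents as rows T,M,L / cols q,c,a,P:
  T: [-3 -1 -2 -2]
  M: [ 1  0  0  1]
  L: [ 0  1  1 -1]
Row reduction gives pivot columns q,c,a; rank = 3
4 vars − rank 3 = 1 Π group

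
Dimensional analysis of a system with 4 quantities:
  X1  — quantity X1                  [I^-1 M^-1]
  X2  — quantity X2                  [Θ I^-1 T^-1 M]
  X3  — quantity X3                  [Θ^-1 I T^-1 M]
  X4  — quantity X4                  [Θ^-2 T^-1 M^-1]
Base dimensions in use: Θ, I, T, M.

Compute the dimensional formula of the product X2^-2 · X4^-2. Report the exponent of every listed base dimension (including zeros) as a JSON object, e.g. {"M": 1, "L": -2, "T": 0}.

{"Θ": 2, "I": 2, "T": 4, "M": 0}

Dimensional matrix (Θ×I×T×M by X1×X2×X3×X4):
  Θ: [ 0  1 -1 -2]
  I: [-1 -1  1  0]
  T: [ 0 -1 -1 -1]
  M: [-1  1  1 -1]
  [Θ]: (-2)·1+(-2)·-2 = 2
  [I]: (-2)·-1+(-2)·0 = 2
  [T]: (-2)·-1+(-2)·-1 = 4
  [M]: (-2)·1+(-2)·-1 = 0
⇒ Θ^2 I^2 T^4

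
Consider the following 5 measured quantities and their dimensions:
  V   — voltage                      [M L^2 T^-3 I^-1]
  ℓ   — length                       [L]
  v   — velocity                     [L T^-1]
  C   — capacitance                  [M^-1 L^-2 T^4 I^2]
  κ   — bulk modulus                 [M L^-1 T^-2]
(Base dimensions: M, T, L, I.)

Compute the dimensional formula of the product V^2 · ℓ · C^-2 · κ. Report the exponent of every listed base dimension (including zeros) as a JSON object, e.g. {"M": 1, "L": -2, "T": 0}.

Write exponents as rows M,T,L,I / cols V,ℓ,v,C,κ:
  M: [ 1  0  0 -1  1]
  T: [-3  0 -1  4 -2]
  L: [ 2  1  1 -2 -1]
  I: [-1  0  0  2  0]
  [M]: (2)·1+(1)·0+(-2)·-1+(1)·1 = 5
  [T]: (2)·-3+(1)·0+(-2)·4+(1)·-2 = -16
  [L]: (2)·2+(1)·1+(-2)·-2+(1)·-1 = 8
  [I]: (2)·-1+(1)·0+(-2)·2+(1)·0 = -6
⇒ M^5 T^-16 L^8 I^-6

{"M": 5, "T": -16, "L": 8, "I": -6}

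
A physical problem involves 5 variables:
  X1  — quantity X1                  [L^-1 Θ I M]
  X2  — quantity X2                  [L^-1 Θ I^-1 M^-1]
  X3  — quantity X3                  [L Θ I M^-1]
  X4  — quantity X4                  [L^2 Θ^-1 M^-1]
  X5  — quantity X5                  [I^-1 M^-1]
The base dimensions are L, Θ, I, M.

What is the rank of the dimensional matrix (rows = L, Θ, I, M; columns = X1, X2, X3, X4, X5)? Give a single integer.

3

Exponent matrix [L,Θ,I,M] × [X1,X2,X3,X4,X5]:
  L: [-1 -1  1  2  0]
  Θ: [ 1  1  1 -1  0]
  I: [ 1 -1  1  0 -1]
  M: [ 1 -1 -1 -1 -1]
Echelon form has 3 nonzero rows (pivots: X1,X2,X3)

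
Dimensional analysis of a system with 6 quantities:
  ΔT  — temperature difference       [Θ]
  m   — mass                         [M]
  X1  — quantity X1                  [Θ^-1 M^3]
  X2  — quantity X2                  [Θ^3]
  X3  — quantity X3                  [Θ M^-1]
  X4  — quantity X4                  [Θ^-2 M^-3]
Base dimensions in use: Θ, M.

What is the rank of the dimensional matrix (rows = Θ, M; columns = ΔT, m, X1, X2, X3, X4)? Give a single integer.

2

Write exponents as rows Θ,M / cols ΔT,m,X1,X2,X3,X4:
  Θ: [ 1  0 -1  3  1 -2]
  M: [ 0  1  3  0 -1 -3]
RREF → pivots at {ΔT,m} ⇒ r = 2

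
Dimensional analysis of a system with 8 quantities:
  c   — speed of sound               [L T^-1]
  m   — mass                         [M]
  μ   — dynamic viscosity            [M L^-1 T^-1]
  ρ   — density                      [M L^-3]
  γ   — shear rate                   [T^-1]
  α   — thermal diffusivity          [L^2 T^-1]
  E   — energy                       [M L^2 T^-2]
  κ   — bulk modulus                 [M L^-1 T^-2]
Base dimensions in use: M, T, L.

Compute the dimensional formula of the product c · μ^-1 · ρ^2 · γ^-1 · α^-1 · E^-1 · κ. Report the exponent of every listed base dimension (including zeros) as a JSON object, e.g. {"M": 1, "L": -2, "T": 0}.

{"M": 1, "T": 2, "L": -9}

Dimensional matrix (M×T×L by c×m×μ×ρ×γ×α×E×κ):
  M: [ 0  1  1  1  0  0  1  1]
  T: [-1  0 -1  0 -1 -1 -2 -2]
  L: [ 1  0 -1 -3  0  2  2 -1]
  [M]: (1)·0+(-1)·1+(2)·1+(-1)·0+(-1)·0+(-1)·1+(1)·1 = 1
  [T]: (1)·-1+(-1)·-1+(2)·0+(-1)·-1+(-1)·-1+(-1)·-2+(1)·-2 = 2
  [L]: (1)·1+(-1)·-1+(2)·-3+(-1)·0+(-1)·2+(-1)·2+(1)·-1 = -9
⇒ M T^2 L^-9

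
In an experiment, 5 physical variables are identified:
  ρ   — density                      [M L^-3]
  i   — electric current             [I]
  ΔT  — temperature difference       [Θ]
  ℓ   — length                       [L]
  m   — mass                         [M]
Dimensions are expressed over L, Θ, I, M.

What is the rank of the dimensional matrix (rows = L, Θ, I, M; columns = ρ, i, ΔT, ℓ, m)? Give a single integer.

Exponent matrix [L,Θ,I,M] × [ρ,i,ΔT,ℓ,m]:
  L: [-3  0  0  1  0]
  Θ: [ 0  0  1  0  0]
  I: [ 0  1  0  0  0]
  M: [ 1  0  0  0  1]
RREF → pivots at {ρ,i,ΔT,ℓ} ⇒ r = 4

4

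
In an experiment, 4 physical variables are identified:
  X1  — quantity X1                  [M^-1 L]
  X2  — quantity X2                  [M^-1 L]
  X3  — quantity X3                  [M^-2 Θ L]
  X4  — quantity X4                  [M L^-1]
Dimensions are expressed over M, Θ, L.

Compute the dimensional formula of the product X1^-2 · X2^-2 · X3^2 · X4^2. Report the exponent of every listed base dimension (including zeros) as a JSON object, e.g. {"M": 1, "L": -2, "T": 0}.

{"M": 2, "Θ": 2, "L": -4}

Dimensional matrix (M×Θ×L by X1×X2×X3×X4):
  M: [-1 -1 -2  1]
  Θ: [ 0  0  1  0]
  L: [ 1  1  1 -1]
  [M]: (-2)·-1+(-2)·-1+(2)·-2+(2)·1 = 2
  [Θ]: (-2)·0+(-2)·0+(2)·1+(2)·0 = 2
  [L]: (-2)·1+(-2)·1+(2)·1+(2)·-1 = -4
⇒ M^2 Θ^2 L^-4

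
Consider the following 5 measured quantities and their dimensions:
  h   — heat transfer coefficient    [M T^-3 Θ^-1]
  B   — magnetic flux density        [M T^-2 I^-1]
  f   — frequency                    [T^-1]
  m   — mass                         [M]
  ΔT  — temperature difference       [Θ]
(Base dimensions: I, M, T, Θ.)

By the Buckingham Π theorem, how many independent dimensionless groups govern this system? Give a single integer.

1

Write exponents as rows I,M,T,Θ / cols h,B,f,m,ΔT:
  I: [ 0 -1  0  0  0]
  M: [ 1  1  0  1  0]
  T: [-3 -2 -1  0  0]
  Θ: [-1  0  0  0  1]
Row reduction gives pivot columns h,B,f,m; rank = 4
5 vars − rank 4 = 1 Π group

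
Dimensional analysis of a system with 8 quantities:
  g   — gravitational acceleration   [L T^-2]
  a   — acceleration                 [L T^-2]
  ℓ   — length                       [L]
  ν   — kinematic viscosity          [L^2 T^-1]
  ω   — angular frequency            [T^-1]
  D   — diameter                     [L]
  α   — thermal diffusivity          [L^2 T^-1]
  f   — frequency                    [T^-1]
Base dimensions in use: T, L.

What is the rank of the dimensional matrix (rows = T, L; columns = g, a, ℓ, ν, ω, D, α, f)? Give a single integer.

2

Dimensional matrix (T×L by g×a×ℓ×ν×ω×D×α×f):
  T: [-2 -2  0 -1 -1  0 -1 -1]
  L: [ 1  1  1  2  0  1  2  0]
Echelon form has 2 nonzero rows (pivots: g,ℓ)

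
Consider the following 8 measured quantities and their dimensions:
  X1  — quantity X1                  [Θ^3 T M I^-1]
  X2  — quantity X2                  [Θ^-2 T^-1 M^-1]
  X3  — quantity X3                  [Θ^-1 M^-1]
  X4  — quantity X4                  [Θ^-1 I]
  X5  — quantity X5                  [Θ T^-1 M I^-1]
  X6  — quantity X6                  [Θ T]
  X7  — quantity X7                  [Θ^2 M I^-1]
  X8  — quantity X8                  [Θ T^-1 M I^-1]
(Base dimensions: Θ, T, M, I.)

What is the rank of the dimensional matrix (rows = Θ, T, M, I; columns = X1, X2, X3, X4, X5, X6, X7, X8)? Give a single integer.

3

Exponent matrix [Θ,T,M,I] × [X1,X2,X3,X4,X5,X6,X7,X8]:
  Θ: [ 3 -2 -1 -1  1  1  2  1]
  T: [ 1 -1  0  0 -1  1  0 -1]
  M: [ 1 -1 -1  0  1  0  1  1]
  I: [-1  0  0  1 -1  0 -1 -1]
Row reduction gives pivot columns X1,X2,X3; rank = 3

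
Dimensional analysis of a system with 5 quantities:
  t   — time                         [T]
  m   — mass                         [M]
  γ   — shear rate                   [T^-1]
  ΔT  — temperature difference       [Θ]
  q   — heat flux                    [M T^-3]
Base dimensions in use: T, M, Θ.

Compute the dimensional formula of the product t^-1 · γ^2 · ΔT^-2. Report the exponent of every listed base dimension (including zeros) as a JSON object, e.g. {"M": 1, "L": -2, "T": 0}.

Write exponents as rows T,M,Θ / cols t,m,γ,ΔT,q:
  T: [ 1  0 -1  0 -3]
  M: [ 0  1  0  0  1]
  Θ: [ 0  0  0  1  0]
  [T]: (-1)·1+(2)·-1+(-2)·0 = -3
  [M]: (-1)·0+(2)·0+(-2)·0 = 0
  [Θ]: (-1)·0+(2)·0+(-2)·1 = -2
⇒ T^-3 Θ^-2

{"T": -3, "M": 0, "Θ": -2}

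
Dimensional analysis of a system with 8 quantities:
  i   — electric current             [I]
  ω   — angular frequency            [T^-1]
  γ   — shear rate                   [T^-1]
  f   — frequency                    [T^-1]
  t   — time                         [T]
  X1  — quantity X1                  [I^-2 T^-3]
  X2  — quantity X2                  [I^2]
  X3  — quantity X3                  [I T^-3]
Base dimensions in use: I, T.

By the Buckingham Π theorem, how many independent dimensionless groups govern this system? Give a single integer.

6

Exponent matrix [I,T] × [i,ω,γ,f,t,X1,X2,X3]:
  I: [ 1  0  0  0  0 -2  2  1]
  T: [ 0 -1 -1 -1  1 -3  0 -3]
Row reduction gives pivot columns i,ω; rank = 2
Π count = n − r = 8 − 2 = 6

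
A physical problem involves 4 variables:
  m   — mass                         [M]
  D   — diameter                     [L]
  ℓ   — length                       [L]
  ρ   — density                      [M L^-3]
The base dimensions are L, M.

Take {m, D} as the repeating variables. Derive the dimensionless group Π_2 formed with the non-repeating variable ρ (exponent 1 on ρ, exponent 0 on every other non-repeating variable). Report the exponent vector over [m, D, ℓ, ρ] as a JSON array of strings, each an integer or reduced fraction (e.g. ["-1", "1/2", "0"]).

["-1", "3", "0", "1"]

Write exponents as rows L,M / cols m,D,ℓ,ρ:
  L: [ 0  1  1 -3]
  M: [ 1  0  0  1]
Echelon form has 2 nonzero rows (pivots: m,D)
Pivot set = {m,D}, free = {ℓ,ρ}
RREF:
  r0: [   1    0    0    1]
  r1: [   0    1    1   -3]
Fix exponent of ρ at 1, ℓ at 0; solve each RREF row for its pivot's exponent:
  r0: exp(m) + (1)·1 = 0 ⇒ exp(m) = -1
  r1: exp(D) + (-3)·1 = 0 ⇒ exp(D) = 3
Π_2 = m^-1 · D^3 · ρ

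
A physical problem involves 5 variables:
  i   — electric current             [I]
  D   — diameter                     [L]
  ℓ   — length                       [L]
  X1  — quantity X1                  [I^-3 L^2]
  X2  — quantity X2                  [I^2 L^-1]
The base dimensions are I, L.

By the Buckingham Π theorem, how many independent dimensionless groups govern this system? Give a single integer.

Dimensional matrix (I×L by i×D×ℓ×X1×X2):
  I: [ 1  0  0 -3  2]
  L: [ 0  1  1  2 -1]
Echelon form has 2 nonzero rows (pivots: i,D)
n=5, r=2 ⇒ 3 dimensionless groups

3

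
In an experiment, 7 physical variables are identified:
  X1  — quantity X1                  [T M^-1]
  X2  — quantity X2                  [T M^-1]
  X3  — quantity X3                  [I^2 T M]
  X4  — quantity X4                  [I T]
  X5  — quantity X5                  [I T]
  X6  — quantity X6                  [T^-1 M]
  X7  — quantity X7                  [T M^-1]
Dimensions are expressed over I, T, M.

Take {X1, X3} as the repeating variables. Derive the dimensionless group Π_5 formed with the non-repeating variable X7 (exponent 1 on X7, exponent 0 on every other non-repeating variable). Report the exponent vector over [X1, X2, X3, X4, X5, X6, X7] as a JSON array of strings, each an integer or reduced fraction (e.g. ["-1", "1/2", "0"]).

["-1", "0", "0", "0", "0", "0", "1"]

Dimensional matrix (I×T×M by X1×X2×X3×X4×X5×X6×X7):
  I: [ 0  0  2  1  1  0  0]
  T: [ 1  1  1  1  1 -1  1]
  M: [-1 -1  1  0  0  1 -1]
RREF → pivots at {X1,X3} ⇒ r = 2
Repeat: X1,X3; free: X2,X4,X5,X6,X7
RREF:
  r0: [   1    1    0  1/2  1/2   -1    1]
  r1: [   0    0    1  1/2  1/2    0    0]
  r2: [   0    0    0    0    0    0    0]
Fix exponent of X7 at 1, X2 at 0, X4 at 0, X5 at 0, X6 at 0; solve each RREF row for its pivot's exponent:
  r0: exp(X1) + (1)·1 = 0 ⇒ exp(X1) = -1
  r1: exp(X3) + (0)·1 = 0 ⇒ exp(X3) = 0
Π_5 = X1^-1 · X7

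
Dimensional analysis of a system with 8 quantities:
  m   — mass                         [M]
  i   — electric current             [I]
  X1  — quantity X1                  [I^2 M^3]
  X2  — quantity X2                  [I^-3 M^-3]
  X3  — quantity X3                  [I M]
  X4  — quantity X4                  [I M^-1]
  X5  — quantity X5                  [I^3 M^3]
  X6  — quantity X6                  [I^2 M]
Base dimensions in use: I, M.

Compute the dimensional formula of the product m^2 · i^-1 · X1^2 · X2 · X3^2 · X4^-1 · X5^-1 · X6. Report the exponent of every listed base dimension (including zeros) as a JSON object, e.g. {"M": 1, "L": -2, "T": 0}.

Exponent matrix [I,M] × [m,i,X1,X2,X3,X4,X5,X6]:
  I: [ 0  1  2 -3  1  1  3  2]
  M: [ 1  0  3 -3  1 -1  3  1]
  [I]: (2)·0+(-1)·1+(2)·2+(1)·-3+(2)·1+(-1)·1+(-1)·3+(1)·2 = 0
  [M]: (2)·1+(-1)·0+(2)·3+(1)·-3+(2)·1+(-1)·-1+(-1)·3+(1)·1 = 6
⇒ M^6

{"I": 0, "M": 6}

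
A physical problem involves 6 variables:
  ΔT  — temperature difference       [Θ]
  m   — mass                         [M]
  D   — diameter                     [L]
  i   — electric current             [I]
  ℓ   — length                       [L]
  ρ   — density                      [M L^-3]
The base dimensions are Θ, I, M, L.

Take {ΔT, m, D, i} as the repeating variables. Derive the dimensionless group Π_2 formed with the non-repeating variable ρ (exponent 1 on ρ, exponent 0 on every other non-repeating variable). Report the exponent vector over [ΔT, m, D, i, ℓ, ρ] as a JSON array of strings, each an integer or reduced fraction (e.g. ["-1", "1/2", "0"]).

["0", "-1", "3", "0", "0", "1"]

Exponent matrix [Θ,I,M,L] × [ΔT,m,D,i,ℓ,ρ]:
  Θ: [ 1  0  0  0  0  0]
  I: [ 0  0  0  1  0  0]
  M: [ 0  1  0  0  0  1]
  L: [ 0  0  1  0  1 -3]
Echelon form has 4 nonzero rows (pivots: ΔT,m,D,i)
Pivot set = {ΔT,m,D,i}, free = {ℓ,ρ}
RREF:
  r0: [   1    0    0    0    0    0]
  r1: [   0    1    0    0    0    1]
  r2: [   0    0    1    0    1   -3]
  r3: [   0    0    0    1    0    0]
Fix exponent of ρ at 1, ℓ at 0; solve each RREF row for its pivot's exponent:
  r0: exp(ΔT) + (0)·1 = 0 ⇒ exp(ΔT) = 0
  r1: exp(m) + (1)·1 = 0 ⇒ exp(m) = -1
  r2: exp(D) + (-3)·1 = 0 ⇒ exp(D) = 3
  r3: exp(i) + (0)·1 = 0 ⇒ exp(i) = 0
Π_2 = m^-1 · D^3 · ρ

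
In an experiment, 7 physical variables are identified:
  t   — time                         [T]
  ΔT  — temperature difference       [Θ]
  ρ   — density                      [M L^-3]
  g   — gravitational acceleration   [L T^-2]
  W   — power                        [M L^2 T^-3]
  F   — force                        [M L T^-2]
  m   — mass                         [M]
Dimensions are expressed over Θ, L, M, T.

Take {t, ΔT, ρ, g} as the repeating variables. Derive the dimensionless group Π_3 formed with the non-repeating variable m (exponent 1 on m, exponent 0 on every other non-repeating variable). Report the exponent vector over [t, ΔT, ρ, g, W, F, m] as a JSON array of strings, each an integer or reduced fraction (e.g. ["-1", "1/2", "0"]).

Write exponents as rows Θ,L,M,T / cols t,ΔT,ρ,g,W,F,m:
  Θ: [ 0  1  0  0  0  0  0]
  L: [ 0  0 -3  1  2  1  0]
  M: [ 0  0  1  0  1  1  1]
  T: [ 1  0  0 -2 -3 -2  0]
RREF → pivots at {t,ΔT,ρ,g} ⇒ r = 4
Repeat: t,ΔT,ρ,g; free: W,F,m
RREF:
  r0: [   1    0    0    0    7    6    6]
  r1: [   0    1    0    0    0    0    0]
  r2: [   0    0    1    0    1    1    1]
  r3: [   0    0    0    1    5    4    3]
Fix exponent of m at 1, W at 0, F at 0; solve each RREF row for its pivot's exponent:
  r0: exp(t) + (6)·1 = 0 ⇒ exp(t) = -6
  r1: exp(ΔT) + (0)·1 = 0 ⇒ exp(ΔT) = 0
  r2: exp(ρ) + (1)·1 = 0 ⇒ exp(ρ) = -1
  r3: exp(g) + (3)·1 = 0 ⇒ exp(g) = -3
Π_3 = t^-6 · ρ^-1 · g^-3 · m

["-6", "0", "-1", "-3", "0", "0", "1"]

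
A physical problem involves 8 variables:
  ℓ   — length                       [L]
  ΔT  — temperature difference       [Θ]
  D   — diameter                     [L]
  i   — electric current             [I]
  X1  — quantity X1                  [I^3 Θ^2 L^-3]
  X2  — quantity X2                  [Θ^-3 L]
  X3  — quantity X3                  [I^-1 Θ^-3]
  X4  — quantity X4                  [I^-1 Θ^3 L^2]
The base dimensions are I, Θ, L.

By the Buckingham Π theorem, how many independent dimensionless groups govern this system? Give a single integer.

Exponent matrix [I,Θ,L] × [ℓ,ΔT,D,i,X1,X2,X3,X4]:
  I: [ 0  0  0  1  3  0 -1 -1]
  Θ: [ 0  1  0  0  2 -3 -3  3]
  L: [ 1  0  1  0 -3  1  0  2]
Echelon form has 3 nonzero rows (pivots: ℓ,ΔT,i)
n=8, r=3 ⇒ 5 dimensionless groups

5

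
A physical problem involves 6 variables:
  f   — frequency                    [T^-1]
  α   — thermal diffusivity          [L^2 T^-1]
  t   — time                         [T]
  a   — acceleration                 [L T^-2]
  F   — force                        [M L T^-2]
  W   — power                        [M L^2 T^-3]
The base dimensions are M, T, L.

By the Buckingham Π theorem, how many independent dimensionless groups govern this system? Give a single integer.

Exponent matrix [M,T,L] × [f,α,t,a,F,W]:
  M: [ 0  0  0  0  1  1]
  T: [-1 -1  1 -2 -2 -3]
  L: [ 0  2  0  1  1  2]
Echelon form has 3 nonzero rows (pivots: f,α,F)
6 vars − rank 3 = 3 Π groups

3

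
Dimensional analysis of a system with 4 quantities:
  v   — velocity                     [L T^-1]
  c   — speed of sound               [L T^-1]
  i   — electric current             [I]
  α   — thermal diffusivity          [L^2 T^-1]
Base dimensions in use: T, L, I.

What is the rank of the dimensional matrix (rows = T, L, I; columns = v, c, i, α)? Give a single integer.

3

Exponent matrix [T,L,I] × [v,c,i,α]:
  T: [-1 -1  0 -1]
  L: [ 1  1  0  2]
  I: [ 0  0  1  0]
Echelon form has 3 nonzero rows (pivots: v,i,α)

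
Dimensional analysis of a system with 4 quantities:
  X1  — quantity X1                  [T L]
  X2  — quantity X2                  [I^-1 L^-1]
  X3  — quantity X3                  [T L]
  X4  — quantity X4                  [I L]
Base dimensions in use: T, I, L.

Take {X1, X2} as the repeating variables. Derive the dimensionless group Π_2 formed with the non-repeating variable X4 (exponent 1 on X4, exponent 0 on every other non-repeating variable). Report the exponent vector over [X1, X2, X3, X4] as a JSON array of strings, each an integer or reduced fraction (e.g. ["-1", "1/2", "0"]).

Write exponents as rows T,I,L / cols X1,X2,X3,X4:
  T: [ 1  0  1  0]
  I: [ 0 -1  0  1]
  L: [ 1 -1  1  1]
Echelon form has 2 nonzero rows (pivots: X1,X2)
Pivot set = {X1,X2}, free = {X3,X4}
RREF:
  r0: [   1    0    1    0]
  r1: [   0    1    0   -1]
  r2: [   0    0    0    0]
Fix exponent of X4 at 1, X3 at 0; solve each RREF row for its pivot's exponent:
  r0: exp(X1) + (0)·1 = 0 ⇒ exp(X1) = 0
  r1: exp(X2) + (-1)·1 = 0 ⇒ exp(X2) = 1
Π_2 = X2 · X4

["0", "1", "0", "1"]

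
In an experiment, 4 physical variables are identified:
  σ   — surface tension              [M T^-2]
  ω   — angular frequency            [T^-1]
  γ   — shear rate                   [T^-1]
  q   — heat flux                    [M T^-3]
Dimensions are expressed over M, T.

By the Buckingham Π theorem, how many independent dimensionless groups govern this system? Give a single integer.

Exponent matrix [M,T] × [σ,ω,γ,q]:
  M: [ 1  0  0  1]
  T: [-2 -1 -1 -3]
RREF → pivots at {σ,ω} ⇒ r = 2
4 vars − rank 2 = 2 Π groups

2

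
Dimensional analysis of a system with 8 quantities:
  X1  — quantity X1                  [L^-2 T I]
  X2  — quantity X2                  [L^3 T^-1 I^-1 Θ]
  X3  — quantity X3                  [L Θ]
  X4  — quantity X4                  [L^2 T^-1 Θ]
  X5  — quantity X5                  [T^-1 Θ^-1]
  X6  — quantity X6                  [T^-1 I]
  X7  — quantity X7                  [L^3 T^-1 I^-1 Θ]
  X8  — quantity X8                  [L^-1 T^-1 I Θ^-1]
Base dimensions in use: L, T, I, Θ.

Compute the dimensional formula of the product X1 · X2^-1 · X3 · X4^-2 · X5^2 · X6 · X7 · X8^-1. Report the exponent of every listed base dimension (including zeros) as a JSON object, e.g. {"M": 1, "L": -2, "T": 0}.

{"L": -4, "T": 1, "I": 1, "Θ": -2}

Dimensional matrix (L×T×I×Θ by X1×X2×X3×X4×X5×X6×X7×X8):
  L: [-2  3  1  2  0  0  3 -1]
  T: [ 1 -1  0 -1 -1 -1 -1 -1]
  I: [ 1 -1  0  0  0  1 -1  1]
  Θ: [ 0  1  1  1 -1  0  1 -1]
  [L]: (1)·-2+(-1)·3+(1)·1+(-2)·2+(2)·0+(1)·0+(1)·3+(-1)·-1 = -4
  [T]: (1)·1+(-1)·-1+(1)·0+(-2)·-1+(2)·-1+(1)·-1+(1)·-1+(-1)·-1 = 1
  [I]: (1)·1+(-1)·-1+(1)·0+(-2)·0+(2)·0+(1)·1+(1)·-1+(-1)·1 = 1
  [Θ]: (1)·0+(-1)·1+(1)·1+(-2)·1+(2)·-1+(1)·0+(1)·1+(-1)·-1 = -2
⇒ L^-4 T I Θ^-2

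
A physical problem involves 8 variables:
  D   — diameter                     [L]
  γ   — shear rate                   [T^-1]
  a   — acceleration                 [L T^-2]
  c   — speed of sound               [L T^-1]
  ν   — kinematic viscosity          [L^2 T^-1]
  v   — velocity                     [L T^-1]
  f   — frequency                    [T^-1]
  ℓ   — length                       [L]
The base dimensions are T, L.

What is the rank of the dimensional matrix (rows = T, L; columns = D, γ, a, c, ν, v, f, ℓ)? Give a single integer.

2

Dimensional matrix (T×L by D×γ×a×c×ν×v×f×ℓ):
  T: [ 0 -1 -2 -1 -1 -1 -1  0]
  L: [ 1  0  1  1  2  1  0  1]
Echelon form has 2 nonzero rows (pivots: D,γ)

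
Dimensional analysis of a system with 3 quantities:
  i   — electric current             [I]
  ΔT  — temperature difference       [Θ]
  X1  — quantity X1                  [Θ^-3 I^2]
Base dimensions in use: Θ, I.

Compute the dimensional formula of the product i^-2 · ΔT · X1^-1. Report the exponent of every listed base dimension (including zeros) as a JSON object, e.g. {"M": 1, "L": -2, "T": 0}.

Write exponents as rows Θ,I / cols i,ΔT,X1:
  Θ: [ 0  1 -3]
  I: [ 1  0  2]
  [Θ]: (-2)·0+(1)·1+(-1)·-3 = 4
  [I]: (-2)·1+(1)·0+(-1)·2 = -4
⇒ Θ^4 I^-4

{"Θ": 4, "I": -4}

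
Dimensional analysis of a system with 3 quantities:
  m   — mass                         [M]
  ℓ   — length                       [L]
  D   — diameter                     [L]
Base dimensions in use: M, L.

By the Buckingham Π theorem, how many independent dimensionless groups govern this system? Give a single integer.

Exponent matrix [M,L] × [m,ℓ,D]:
  M: [ 1  0  0]
  L: [ 0  1  1]
RREF → pivots at {m,ℓ} ⇒ r = 2
3 vars − rank 2 = 1 Π group

1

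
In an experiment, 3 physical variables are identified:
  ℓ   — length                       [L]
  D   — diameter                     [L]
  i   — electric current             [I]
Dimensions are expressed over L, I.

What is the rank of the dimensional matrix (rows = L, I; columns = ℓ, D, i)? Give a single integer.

Dimensional matrix (L×I by ℓ×D×i):
  L: [ 1  1  0]
  I: [ 0  0  1]
Echelon form has 2 nonzero rows (pivots: ℓ,i)

2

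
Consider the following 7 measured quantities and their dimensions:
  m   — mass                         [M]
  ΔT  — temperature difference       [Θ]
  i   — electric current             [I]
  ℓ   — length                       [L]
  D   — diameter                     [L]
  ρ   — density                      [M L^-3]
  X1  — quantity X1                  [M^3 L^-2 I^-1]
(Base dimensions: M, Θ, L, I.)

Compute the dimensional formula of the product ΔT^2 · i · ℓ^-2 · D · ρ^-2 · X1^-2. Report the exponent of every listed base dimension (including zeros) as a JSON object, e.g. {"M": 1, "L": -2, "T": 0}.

Dimensional matrix (M×Θ×L×I by m×ΔT×i×ℓ×D×ρ×X1):
  M: [ 1  0  0  0  0  1  3]
  Θ: [ 0  1  0  0  0  0  0]
  L: [ 0  0  0  1  1 -3 -2]
  I: [ 0  0  1  0  0  0 -1]
  [M]: (2)·0+(1)·0+(-2)·0+(1)·0+(-2)·1+(-2)·3 = -8
  [Θ]: (2)·1+(1)·0+(-2)·0+(1)·0+(-2)·0+(-2)·0 = 2
  [L]: (2)·0+(1)·0+(-2)·1+(1)·1+(-2)·-3+(-2)·-2 = 9
  [I]: (2)·0+(1)·1+(-2)·0+(1)·0+(-2)·0+(-2)·-1 = 3
⇒ M^-8 Θ^2 L^9 I^3

{"M": -8, "Θ": 2, "L": 9, "I": 3}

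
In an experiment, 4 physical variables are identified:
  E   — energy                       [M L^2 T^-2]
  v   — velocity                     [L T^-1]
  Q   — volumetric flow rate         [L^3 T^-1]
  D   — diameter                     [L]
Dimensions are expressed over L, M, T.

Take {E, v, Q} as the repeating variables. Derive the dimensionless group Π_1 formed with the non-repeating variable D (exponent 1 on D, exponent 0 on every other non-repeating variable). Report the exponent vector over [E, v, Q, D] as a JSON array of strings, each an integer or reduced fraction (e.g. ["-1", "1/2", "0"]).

["0", "1/2", "-1/2", "1"]

Dimensional matrix (L×M×T by E×v×Q×D):
  L: [ 2  1  3  1]
  M: [ 1  0  0  0]
  T: [-2 -1 -1  0]
RREF → pivots at {E,v,Q} ⇒ r = 3
Pivot set = {E,v,Q}, free = {D}
RREF:
  r0: [   1    0    0    0]
  r1: [   0    1    0 -1/2]
  r2: [   0    0    1  1/2]
Fix exponent of D at 1; solve each RREF row for its pivot's exponent:
  r0: exp(E) + (0)·1 = 0 ⇒ exp(E) = 0
  r1: exp(v) + (-1/2)·1 = 0 ⇒ exp(v) = 1/2
  r2: exp(Q) + (1/2)·1 = 0 ⇒ exp(Q) = -1/2
Π_1 = v^(1/2) · Q^(-1/2) · D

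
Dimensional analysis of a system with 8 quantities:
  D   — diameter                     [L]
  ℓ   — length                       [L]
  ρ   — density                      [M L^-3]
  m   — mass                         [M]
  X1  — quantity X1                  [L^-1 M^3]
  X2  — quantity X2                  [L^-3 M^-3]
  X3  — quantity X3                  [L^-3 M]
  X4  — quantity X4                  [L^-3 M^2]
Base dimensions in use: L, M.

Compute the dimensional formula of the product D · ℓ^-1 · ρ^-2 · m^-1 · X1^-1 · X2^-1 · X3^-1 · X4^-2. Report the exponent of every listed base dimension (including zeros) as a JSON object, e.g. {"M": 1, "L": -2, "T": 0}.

{"L": 19, "M": -8}

Write exponents as rows L,M / cols D,ℓ,ρ,m,X1,X2,X3,X4:
  L: [ 1  1 -3  0 -1 -3 -3 -3]
  M: [ 0  0  1  1  3 -3  1  2]
  [L]: (1)·1+(-1)·1+(-2)·-3+(-1)·0+(-1)·-1+(-1)·-3+(-1)·-3+(-2)·-3 = 19
  [M]: (1)·0+(-1)·0+(-2)·1+(-1)·1+(-1)·3+(-1)·-3+(-1)·1+(-2)·2 = -8
⇒ L^19 M^-8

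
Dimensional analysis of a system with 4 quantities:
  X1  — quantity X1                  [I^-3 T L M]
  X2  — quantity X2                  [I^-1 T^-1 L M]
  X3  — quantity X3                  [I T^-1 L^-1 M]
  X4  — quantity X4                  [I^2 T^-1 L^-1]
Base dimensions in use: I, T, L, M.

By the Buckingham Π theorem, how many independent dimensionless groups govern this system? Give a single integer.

1

Exponent matrix [I,T,L,M] × [X1,X2,X3,X4]:
  I: [-3 -1  1  2]
  T: [ 1 -1 -1 -1]
  L: [ 1  1 -1 -1]
  M: [ 1  1  1  0]
Row reduction gives pivot columns X1,X2,X3; rank = 3
Π count = n − r = 4 − 3 = 1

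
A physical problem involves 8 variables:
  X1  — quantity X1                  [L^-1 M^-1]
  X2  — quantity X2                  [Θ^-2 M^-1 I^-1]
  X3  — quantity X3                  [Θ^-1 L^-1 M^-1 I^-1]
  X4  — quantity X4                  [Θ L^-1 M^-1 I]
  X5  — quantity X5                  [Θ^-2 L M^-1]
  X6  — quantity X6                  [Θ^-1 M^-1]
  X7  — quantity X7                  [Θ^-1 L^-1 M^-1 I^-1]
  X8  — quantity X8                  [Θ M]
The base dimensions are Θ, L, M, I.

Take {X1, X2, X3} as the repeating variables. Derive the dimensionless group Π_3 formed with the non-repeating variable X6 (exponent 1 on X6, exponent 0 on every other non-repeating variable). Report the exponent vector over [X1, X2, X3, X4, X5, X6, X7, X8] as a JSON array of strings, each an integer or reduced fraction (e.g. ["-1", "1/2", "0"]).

["-1", "-1", "1", "0", "0", "1", "0", "0"]

Write exponents as rows Θ,L,M,I / cols X1,X2,X3,X4,X5,X6,X7,X8:
  Θ: [ 0 -2 -1  1 -2 -1 -1  1]
  L: [-1  0 -1 -1  1  0 -1  0]
  M: [-1 -1 -1 -1 -1 -1 -1  1]
  I: [ 0 -1 -1  1  0  0 -1  0]
Row reduction gives pivot columns X1,X2,X3; rank = 3
Pivot set = {X1,X2,X3}, free = {X4,X5,X6,X7,X8}
RREF:
  r0: [   1    0    0    2    1    1    0   -1]
  r1: [   0    1    0    0    2    1    0   -1]
  r2: [   0    0    1   -1   -2   -1    1    1]
  r3: [   0    0    0    0    0    0    0    0]
Fix exponent of X6 at 1, X4 at 0, X5 at 0, X7 at 0, X8 at 0; solve each RREF row for its pivot's exponent:
  r0: exp(X1) + (1)·1 = 0 ⇒ exp(X1) = -1
  r1: exp(X2) + (1)·1 = 0 ⇒ exp(X2) = -1
  r2: exp(X3) + (-1)·1 = 0 ⇒ exp(X3) = 1
Π_3 = X1^-1 · X2^-1 · X3 · X6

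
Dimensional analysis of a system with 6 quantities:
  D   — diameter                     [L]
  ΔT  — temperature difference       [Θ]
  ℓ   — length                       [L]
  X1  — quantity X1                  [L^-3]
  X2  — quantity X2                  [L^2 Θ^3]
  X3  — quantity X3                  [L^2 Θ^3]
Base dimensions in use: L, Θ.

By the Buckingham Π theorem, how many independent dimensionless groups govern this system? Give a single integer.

Exponent matrix [L,Θ] × [D,ΔT,ℓ,X1,X2,X3]:
  L: [ 1  0  1 -3  2  2]
  Θ: [ 0  1  0  0  3  3]
Row reduction gives pivot columns D,ΔT; rank = 2
6 vars − rank 2 = 4 Π groups

4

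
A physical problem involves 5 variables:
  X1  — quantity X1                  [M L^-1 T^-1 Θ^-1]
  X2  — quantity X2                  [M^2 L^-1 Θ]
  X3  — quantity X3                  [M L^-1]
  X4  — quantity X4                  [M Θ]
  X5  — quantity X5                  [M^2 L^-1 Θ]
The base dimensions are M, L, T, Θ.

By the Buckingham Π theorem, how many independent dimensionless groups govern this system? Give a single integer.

2

Exponent matrix [M,L,T,Θ] × [X1,X2,X3,X4,X5]:
  M: [ 1  2  1  1  2]
  L: [-1 -1 -1  0 -1]
  T: [-1  0  0  0  0]
  Θ: [-1  1  0  1  1]
RREF → pivots at {X1,X2,X3} ⇒ r = 3
5 vars − rank 3 = 2 Π groups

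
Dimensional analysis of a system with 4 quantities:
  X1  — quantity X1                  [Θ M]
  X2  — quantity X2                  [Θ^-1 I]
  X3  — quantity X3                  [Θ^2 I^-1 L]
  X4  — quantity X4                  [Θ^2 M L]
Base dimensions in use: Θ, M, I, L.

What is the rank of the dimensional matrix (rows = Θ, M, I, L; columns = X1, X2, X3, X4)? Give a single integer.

Exponent matrix [Θ,M,I,L] × [X1,X2,X3,X4]:
  Θ: [ 1 -1  2  2]
  M: [ 1  0  0  1]
  I: [ 0  1 -1  0]
  L: [ 0  0  1  1]
Echelon form has 3 nonzero rows (pivots: X1,X2,X3)

3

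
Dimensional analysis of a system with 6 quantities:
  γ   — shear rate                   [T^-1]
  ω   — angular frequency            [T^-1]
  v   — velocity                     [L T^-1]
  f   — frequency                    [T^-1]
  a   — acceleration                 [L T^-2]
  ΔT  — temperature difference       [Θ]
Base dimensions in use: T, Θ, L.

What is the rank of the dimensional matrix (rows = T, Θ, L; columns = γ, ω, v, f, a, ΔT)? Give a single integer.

Exponent matrix [T,Θ,L] × [γ,ω,v,f,a,ΔT]:
  T: [-1 -1 -1 -1 -2  0]
  Θ: [ 0  0  0  0  0  1]
  L: [ 0  0  1  0  1  0]
RREF → pivots at {γ,v,ΔT} ⇒ r = 3

3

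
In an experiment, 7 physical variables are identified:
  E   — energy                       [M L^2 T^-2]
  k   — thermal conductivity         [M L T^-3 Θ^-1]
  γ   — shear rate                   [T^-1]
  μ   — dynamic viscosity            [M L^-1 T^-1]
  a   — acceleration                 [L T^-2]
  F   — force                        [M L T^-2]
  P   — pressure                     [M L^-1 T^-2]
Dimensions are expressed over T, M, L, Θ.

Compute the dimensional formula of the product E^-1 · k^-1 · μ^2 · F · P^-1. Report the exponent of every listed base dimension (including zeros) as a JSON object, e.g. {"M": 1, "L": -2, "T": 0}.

{"T": 3, "M": 0, "L": -3, "Θ": 1}

Dimensional matrix (T×M×L×Θ by E×k×γ×μ×a×F×P):
  T: [-2 -3 -1 -1 -2 -2 -2]
  M: [ 1  1  0  1  0  1  1]
  L: [ 2  1  0 -1  1  1 -1]
  Θ: [ 0 -1  0  0  0  0  0]
  [T]: (-1)·-2+(-1)·-3+(2)·-1+(1)·-2+(-1)·-2 = 3
  [M]: (-1)·1+(-1)·1+(2)·1+(1)·1+(-1)·1 = 0
  [L]: (-1)·2+(-1)·1+(2)·-1+(1)·1+(-1)·-1 = -3
  [Θ]: (-1)·0+(-1)·-1+(2)·0+(1)·0+(-1)·0 = 1
⇒ T^3 L^-3 Θ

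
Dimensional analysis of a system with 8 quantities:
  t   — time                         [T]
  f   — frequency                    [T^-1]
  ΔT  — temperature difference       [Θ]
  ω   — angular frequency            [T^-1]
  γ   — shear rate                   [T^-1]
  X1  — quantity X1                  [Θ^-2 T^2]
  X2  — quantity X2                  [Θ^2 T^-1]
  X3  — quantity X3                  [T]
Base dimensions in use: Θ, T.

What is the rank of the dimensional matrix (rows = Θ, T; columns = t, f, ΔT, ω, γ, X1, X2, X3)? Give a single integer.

Dimensional matrix (Θ×T by t×f×ΔT×ω×γ×X1×X2×X3):
  Θ: [ 0  0  1  0  0 -2  2  0]
  T: [ 1 -1  0 -1 -1  2 -1  1]
RREF → pivots at {t,ΔT} ⇒ r = 2

2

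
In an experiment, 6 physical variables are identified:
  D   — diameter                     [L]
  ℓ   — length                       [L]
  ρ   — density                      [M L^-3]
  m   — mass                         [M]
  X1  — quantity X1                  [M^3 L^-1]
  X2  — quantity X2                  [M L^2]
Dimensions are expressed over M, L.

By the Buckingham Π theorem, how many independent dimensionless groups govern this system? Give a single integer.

Dimensional matrix (M×L by D×ℓ×ρ×m×X1×X2):
  M: [ 0  0  1  1  3  1]
  L: [ 1  1 -3  0 -1  2]
Echelon form has 2 nonzero rows (pivots: D,ρ)
Π count = n − r = 6 − 2 = 4

4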